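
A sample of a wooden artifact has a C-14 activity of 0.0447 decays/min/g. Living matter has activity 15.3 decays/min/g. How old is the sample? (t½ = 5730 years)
Age = t½ × log₂(A₀/A) = 48240 years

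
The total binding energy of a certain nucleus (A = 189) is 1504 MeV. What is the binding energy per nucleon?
B.E./A = 1504/189 = 7.958 MeV/nucleon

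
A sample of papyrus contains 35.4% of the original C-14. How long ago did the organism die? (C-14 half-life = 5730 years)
Age = t½ × log₂(1/ratio) = 8585 years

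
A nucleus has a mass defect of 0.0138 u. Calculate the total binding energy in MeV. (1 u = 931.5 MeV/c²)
B.E. = Δm × 931.5 = 12.85 MeV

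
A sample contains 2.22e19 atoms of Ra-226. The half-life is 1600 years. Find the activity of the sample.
A = λN = 9.617e15 decays/year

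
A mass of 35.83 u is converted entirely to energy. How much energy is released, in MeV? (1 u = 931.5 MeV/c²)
E = mc² = 33380 MeV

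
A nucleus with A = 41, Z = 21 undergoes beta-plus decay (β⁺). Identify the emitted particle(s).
β⁺: positron (e⁺) + neutrino (νₑ)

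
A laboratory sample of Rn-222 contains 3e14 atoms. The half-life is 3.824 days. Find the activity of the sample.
A = λN = 5.438e13 decays/day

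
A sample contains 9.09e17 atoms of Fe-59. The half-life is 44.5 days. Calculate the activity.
A = λN = 1.416e16 decays/day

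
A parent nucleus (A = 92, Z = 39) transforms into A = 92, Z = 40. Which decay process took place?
ΔA = 0, ΔZ = +1 ⇒ beta-minus decay (β⁻)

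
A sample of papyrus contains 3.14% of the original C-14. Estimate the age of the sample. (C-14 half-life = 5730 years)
Age = t½ × log₂(1/ratio) = 28610 years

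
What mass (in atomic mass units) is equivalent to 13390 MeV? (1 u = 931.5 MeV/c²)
m = E/c² = 14.37 u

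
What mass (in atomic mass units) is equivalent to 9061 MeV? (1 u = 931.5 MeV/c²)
m = E/c² = 9.727 u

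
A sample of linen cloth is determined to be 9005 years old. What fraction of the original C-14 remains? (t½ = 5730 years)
N/N₀ = (1/2)^(t/t½) = 0.3364 = 33.6%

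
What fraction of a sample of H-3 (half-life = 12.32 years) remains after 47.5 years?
N/N₀ = (1/2)^(t/t½) = 0.06908 = 6.91%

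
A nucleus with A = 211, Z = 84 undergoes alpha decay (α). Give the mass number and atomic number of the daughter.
Daughter: A = 207, Z = 82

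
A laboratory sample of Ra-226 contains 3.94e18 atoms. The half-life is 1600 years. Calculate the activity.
A = λN = 1.707e15 decays/year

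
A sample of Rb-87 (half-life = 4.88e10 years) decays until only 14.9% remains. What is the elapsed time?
t = t½ × log₂(N₀/N) = 1.34e11 years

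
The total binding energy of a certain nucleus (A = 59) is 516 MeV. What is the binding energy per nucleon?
B.E./A = 516/59 = 8.746 MeV/nucleon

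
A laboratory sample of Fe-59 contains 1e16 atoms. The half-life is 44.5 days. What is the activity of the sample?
A = λN = 1.558e14 decays/day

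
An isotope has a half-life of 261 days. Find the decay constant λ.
λ = ln(2)/t½ = 0.002656 day⁻¹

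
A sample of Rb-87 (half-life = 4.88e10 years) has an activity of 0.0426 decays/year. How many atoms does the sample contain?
N = A/λ = 2.999e9 atoms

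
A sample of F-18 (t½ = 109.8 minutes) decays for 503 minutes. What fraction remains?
N/N₀ = (1/2)^(t/t½) = 0.04178 = 4.18%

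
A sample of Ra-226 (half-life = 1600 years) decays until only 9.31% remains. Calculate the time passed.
t = t½ × log₂(N₀/N) = 5480 years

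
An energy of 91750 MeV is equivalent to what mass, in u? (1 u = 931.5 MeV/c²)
m = E/c² = 98.5 u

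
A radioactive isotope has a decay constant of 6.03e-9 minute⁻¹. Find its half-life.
t½ = ln(2)/λ = 1.149e8 minutes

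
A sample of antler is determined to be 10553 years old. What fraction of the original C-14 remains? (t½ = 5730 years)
N/N₀ = (1/2)^(t/t½) = 0.279 = 27.9%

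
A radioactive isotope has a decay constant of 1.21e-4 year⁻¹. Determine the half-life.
t½ = ln(2)/λ = 5728 years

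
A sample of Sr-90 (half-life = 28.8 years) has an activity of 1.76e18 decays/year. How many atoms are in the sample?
N = A/λ = 7.313e19 atoms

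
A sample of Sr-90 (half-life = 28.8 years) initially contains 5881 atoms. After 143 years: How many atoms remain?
N = N₀(1/2)^(t/t½) = 188.3 atoms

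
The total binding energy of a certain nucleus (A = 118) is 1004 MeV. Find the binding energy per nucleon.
B.E./A = 1004/118 = 8.508 MeV/nucleon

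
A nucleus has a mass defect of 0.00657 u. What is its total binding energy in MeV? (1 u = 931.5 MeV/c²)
B.E. = Δm × 931.5 = 6.12 MeV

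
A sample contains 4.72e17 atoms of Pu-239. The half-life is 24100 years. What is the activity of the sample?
A = λN = 1.358e13 decays/year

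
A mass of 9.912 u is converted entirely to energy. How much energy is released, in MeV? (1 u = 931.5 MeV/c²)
E = mc² = 9233 MeV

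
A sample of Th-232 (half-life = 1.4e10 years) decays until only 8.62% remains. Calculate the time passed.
t = t½ × log₂(N₀/N) = 4.951e10 years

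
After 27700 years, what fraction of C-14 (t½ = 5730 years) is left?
N/N₀ = (1/2)^(t/t½) = 0.03506 = 3.51%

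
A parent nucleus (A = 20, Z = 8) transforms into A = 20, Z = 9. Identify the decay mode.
ΔA = 0, ΔZ = +1 ⇒ beta-minus decay (β⁻)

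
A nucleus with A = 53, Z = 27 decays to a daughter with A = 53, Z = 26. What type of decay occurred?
ΔA = 0, ΔZ = -1 ⇒ beta-plus decay (β⁺) or electron capture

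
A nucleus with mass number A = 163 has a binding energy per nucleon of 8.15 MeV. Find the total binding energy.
B.E. = 8.15 × 163 = 1328 MeV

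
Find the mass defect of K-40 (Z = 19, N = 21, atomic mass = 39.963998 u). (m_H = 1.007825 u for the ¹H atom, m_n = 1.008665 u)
Δm = Z·m_H + N·m_n − M = 0.3666 u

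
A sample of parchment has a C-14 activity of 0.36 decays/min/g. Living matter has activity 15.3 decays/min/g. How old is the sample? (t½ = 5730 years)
Age = t½ × log₂(A₀/A) = 31000 years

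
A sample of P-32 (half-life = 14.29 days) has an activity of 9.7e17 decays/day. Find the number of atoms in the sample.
N = A/λ = 2e19 atoms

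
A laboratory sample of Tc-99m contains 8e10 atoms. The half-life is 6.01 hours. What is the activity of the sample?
A = λN = 9.227e9 decays/hour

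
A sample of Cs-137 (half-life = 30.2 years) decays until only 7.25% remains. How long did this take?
t = t½ × log₂(N₀/N) = 114.3 years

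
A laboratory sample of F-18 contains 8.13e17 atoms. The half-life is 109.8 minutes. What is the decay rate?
A = λN = 5.132e15 decays/minute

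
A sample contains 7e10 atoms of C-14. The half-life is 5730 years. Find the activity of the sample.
A = λN = 8.468e6 decays/year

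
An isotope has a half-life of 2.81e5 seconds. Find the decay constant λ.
λ = ln(2)/t½ = 2.467e-6 second⁻¹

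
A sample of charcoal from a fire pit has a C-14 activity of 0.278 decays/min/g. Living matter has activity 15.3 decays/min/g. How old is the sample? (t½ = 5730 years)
Age = t½ × log₂(A₀/A) = 33130 years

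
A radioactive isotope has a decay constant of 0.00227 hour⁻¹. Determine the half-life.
t½ = ln(2)/λ = 305.4 hours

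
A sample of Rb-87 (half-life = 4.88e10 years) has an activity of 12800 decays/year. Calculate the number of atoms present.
N = A/λ = 9.012e14 atoms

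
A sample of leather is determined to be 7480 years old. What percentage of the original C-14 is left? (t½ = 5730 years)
N/N₀ = (1/2)^(t/t½) = 0.4046 = 40.5%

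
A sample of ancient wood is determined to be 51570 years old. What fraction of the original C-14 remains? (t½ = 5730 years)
N/N₀ = (1/2)^(t/t½) = 0.001953 = 0.195%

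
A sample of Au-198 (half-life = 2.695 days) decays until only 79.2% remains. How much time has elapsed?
t = t½ × log₂(N₀/N) = 0.9067 days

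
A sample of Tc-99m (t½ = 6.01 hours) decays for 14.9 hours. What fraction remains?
N/N₀ = (1/2)^(t/t½) = 0.1793 = 17.9%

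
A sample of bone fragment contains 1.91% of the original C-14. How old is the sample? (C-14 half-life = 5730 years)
Age = t½ × log₂(1/ratio) = 32720 years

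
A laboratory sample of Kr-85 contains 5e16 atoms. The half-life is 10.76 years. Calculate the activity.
A = λN = 3.221e15 decays/year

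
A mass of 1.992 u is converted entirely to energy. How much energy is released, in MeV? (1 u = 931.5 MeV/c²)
E = mc² = 1856 MeV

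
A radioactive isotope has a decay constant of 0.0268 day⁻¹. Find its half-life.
t½ = ln(2)/λ = 25.86 days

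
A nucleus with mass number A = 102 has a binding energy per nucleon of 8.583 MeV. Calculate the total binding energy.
B.E. = 8.583 × 102 = 875.5 MeV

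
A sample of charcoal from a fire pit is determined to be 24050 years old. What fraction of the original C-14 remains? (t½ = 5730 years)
N/N₀ = (1/2)^(t/t½) = 0.05451 = 5.45%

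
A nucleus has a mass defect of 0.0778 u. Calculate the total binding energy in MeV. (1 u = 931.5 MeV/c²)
B.E. = Δm × 931.5 = 72.47 MeV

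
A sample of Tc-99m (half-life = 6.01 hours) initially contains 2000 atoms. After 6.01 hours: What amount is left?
N = N₀(1/2)^(t/t½) = 1000 atoms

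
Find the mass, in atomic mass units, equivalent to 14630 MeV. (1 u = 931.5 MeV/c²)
m = E/c² = 15.71 u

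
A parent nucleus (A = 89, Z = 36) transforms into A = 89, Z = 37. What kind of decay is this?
ΔA = 0, ΔZ = +1 ⇒ beta-minus decay (β⁻)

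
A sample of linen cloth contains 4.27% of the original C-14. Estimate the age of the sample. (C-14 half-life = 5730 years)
Age = t½ × log₂(1/ratio) = 26070 years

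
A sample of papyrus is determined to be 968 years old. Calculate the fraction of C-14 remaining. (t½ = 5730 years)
N/N₀ = (1/2)^(t/t½) = 0.8895 = 88.9%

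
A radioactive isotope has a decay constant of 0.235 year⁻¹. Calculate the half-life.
t½ = ln(2)/λ = 2.95 years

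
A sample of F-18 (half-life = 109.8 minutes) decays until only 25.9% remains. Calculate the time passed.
t = t½ × log₂(N₀/N) = 214 minutes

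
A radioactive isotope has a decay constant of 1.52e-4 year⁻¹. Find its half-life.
t½ = ln(2)/λ = 4560 years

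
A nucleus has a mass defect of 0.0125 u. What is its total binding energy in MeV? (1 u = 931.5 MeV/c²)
B.E. = Δm × 931.5 = 11.64 MeV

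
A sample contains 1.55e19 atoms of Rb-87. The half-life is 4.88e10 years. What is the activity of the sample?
A = λN = 2.202e8 decays/year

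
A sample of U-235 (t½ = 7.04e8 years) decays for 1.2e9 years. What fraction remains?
N/N₀ = (1/2)^(t/t½) = 0.3068 = 30.7%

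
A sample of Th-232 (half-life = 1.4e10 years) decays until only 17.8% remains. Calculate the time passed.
t = t½ × log₂(N₀/N) = 3.486e10 years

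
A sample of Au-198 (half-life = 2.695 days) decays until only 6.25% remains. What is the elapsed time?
t = t½ × log₂(N₀/N) = 10.78 days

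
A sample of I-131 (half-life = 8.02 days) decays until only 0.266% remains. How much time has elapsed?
t = t½ × log₂(N₀/N) = 68.61 days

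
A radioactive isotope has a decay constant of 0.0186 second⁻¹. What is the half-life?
t½ = ln(2)/λ = 37.27 seconds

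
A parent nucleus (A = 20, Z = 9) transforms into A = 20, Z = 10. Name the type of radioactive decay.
ΔA = 0, ΔZ = +1 ⇒ beta-minus decay (β⁻)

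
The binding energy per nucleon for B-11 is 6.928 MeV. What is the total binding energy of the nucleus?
B.E. = 6.928 × 11 = 76.21 MeV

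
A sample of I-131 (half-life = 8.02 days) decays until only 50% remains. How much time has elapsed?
t = t½ × log₂(N₀/N) = 8.02 days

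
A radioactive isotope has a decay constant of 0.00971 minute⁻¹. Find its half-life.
t½ = ln(2)/λ = 71.38 minutes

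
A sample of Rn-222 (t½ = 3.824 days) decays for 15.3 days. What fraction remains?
N/N₀ = (1/2)^(t/t½) = 0.06245 = 6.25%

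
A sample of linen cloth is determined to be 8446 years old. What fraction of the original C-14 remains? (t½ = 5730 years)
N/N₀ = (1/2)^(t/t½) = 0.36 = 36%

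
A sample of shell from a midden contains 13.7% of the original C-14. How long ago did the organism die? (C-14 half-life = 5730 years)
Age = t½ × log₂(1/ratio) = 16430 years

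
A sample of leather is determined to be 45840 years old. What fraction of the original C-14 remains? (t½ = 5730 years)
N/N₀ = (1/2)^(t/t½) = 0.003906 = 0.391%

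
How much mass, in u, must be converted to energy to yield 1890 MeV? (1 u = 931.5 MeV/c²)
m = E/c² = 2.029 u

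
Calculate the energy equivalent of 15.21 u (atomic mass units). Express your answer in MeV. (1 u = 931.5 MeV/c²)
E = mc² = 14170 MeV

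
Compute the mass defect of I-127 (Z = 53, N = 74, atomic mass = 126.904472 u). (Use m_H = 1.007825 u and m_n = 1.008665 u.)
Δm = Z·m_H + N·m_n − M = 1.151 u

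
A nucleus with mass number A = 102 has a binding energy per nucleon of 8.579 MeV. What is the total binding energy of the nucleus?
B.E. = 8.579 × 102 = 875.1 MeV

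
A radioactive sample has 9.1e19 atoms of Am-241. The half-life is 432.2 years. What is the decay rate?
A = λN = 1.459e17 decays/year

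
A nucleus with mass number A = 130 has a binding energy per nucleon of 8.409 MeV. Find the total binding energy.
B.E. = 8.409 × 130 = 1093 MeV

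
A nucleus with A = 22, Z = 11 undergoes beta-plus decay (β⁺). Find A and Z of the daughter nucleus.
Daughter: A = 22, Z = 10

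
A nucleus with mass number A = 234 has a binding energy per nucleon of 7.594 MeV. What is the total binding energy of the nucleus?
B.E. = 7.594 × 234 = 1777 MeV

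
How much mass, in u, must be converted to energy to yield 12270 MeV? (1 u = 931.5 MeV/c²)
m = E/c² = 13.17 u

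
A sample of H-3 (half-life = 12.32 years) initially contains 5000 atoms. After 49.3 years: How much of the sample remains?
N = N₀(1/2)^(t/t½) = 312.1 atoms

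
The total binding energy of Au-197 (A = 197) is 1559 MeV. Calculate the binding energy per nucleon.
B.E./A = 1559/197 = 7.914 MeV/nucleon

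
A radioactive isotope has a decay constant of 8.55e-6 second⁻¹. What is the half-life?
t½ = ln(2)/λ = 81070 seconds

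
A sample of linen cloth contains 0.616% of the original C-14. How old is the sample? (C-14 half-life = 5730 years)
Age = t½ × log₂(1/ratio) = 42070 years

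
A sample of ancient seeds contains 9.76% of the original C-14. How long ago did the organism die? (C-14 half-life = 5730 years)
Age = t½ × log₂(1/ratio) = 19240 years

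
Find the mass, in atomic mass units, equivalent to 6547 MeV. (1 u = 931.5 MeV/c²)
m = E/c² = 7.028 u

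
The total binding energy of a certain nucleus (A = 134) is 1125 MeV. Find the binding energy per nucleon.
B.E./A = 1125/134 = 8.396 MeV/nucleon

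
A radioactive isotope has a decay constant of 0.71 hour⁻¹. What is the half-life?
t½ = ln(2)/λ = 0.9763 hours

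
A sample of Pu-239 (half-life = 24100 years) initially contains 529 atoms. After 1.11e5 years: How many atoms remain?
N = N₀(1/2)^(t/t½) = 21.73 atoms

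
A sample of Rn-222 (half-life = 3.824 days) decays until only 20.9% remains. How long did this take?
t = t½ × log₂(N₀/N) = 8.636 days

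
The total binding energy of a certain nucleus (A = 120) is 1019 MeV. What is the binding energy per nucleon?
B.E./A = 1019/120 = 8.492 MeV/nucleon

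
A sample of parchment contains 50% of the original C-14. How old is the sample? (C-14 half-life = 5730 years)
Age = t½ × log₂(1/ratio) = 5730 years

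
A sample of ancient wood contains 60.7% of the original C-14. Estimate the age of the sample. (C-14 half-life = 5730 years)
Age = t½ × log₂(1/ratio) = 4127 years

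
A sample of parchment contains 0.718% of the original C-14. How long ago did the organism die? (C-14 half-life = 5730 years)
Age = t½ × log₂(1/ratio) = 40810 years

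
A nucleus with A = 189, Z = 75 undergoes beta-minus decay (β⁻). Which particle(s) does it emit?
β⁻: electron (e⁻) + antineutrino (ν̄ₑ)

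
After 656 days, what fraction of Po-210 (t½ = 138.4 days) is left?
N/N₀ = (1/2)^(t/t½) = 0.03742 = 3.74%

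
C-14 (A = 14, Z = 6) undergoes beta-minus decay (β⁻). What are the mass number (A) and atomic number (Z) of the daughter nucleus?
Daughter: A = 14, Z = 7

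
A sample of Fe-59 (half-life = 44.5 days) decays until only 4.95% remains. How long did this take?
t = t½ × log₂(N₀/N) = 193 days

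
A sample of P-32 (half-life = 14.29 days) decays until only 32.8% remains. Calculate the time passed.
t = t½ × log₂(N₀/N) = 22.98 days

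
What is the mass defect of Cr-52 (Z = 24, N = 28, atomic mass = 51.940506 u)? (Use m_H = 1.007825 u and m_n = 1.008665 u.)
Δm = Z·m_H + N·m_n − M = 0.4899 u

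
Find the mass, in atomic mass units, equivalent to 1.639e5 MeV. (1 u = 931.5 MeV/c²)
m = E/c² = 176 u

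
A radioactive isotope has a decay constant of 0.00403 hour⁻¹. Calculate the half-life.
t½ = ln(2)/λ = 172 hours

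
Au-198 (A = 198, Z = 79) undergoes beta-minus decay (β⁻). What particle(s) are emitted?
β⁻: electron (e⁻) + antineutrino (ν̄ₑ)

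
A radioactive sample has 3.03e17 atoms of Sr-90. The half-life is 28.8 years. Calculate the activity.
A = λN = 7.292e15 decays/year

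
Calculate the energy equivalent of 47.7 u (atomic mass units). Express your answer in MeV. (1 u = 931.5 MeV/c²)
E = mc² = 44430 MeV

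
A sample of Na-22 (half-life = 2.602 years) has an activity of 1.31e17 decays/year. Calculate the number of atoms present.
N = A/λ = 4.918e17 atoms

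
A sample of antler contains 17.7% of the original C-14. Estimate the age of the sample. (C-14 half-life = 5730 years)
Age = t½ × log₂(1/ratio) = 14310 years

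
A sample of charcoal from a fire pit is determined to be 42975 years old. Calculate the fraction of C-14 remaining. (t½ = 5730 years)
N/N₀ = (1/2)^(t/t½) = 0.005524 = 0.552%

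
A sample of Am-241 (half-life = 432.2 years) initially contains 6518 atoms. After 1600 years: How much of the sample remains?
N = N₀(1/2)^(t/t½) = 500.8 atoms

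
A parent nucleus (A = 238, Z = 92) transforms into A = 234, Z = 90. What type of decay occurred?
ΔA = -4, ΔZ = -2 ⇒ alpha decay (α)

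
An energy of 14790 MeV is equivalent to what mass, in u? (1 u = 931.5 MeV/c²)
m = E/c² = 15.88 u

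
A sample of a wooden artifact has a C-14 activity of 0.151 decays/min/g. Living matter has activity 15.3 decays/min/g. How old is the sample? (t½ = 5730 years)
Age = t½ × log₂(A₀/A) = 38180 years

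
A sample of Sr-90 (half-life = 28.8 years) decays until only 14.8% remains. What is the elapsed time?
t = t½ × log₂(N₀/N) = 79.38 years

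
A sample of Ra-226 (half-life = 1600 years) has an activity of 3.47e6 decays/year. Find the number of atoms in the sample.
N = A/λ = 8.01e9 atoms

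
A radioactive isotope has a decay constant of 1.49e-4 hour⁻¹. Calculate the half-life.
t½ = ln(2)/λ = 4652 hours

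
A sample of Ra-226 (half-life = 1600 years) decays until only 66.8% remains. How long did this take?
t = t½ × log₂(N₀/N) = 931.3 years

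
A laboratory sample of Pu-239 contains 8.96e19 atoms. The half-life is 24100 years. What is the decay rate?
A = λN = 2.577e15 decays/year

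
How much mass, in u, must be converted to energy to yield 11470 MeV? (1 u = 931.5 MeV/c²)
m = E/c² = 12.31 u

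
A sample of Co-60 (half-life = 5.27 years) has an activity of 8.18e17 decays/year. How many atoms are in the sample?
N = A/λ = 6.219e18 atoms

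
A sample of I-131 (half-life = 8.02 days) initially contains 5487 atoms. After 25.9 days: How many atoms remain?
N = N₀(1/2)^(t/t½) = 585 atoms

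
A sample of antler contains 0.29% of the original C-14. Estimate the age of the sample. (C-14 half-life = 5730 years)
Age = t½ × log₂(1/ratio) = 48300 years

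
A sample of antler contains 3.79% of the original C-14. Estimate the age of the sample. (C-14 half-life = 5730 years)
Age = t½ × log₂(1/ratio) = 27060 years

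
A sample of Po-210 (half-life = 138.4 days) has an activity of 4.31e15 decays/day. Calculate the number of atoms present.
N = A/λ = 8.606e17 atoms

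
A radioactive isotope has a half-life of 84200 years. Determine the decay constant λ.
λ = ln(2)/t½ = 8.232e-6 year⁻¹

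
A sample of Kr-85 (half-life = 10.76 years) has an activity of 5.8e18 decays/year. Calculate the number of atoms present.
N = A/λ = 9.004e19 atoms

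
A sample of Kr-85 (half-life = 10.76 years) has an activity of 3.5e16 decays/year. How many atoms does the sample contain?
N = A/λ = 5.433e17 atoms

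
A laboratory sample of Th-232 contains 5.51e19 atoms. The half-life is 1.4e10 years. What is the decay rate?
A = λN = 2.728e9 decays/year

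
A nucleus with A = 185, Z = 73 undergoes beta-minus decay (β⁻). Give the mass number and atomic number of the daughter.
Daughter: A = 185, Z = 74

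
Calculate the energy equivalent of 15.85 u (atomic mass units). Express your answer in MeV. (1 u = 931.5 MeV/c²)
E = mc² = 14760 MeV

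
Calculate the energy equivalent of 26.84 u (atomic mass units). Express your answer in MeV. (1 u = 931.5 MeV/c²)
E = mc² = 25000 MeV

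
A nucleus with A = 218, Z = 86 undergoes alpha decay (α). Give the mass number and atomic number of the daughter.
Daughter: A = 214, Z = 84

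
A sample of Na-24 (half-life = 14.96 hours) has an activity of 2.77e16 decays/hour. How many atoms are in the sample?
N = A/λ = 5.978e17 atoms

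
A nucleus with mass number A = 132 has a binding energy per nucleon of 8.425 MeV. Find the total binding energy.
B.E. = 8.425 × 132 = 1112 MeV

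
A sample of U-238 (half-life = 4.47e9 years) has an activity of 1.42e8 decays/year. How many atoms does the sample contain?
N = A/λ = 9.157e17 atoms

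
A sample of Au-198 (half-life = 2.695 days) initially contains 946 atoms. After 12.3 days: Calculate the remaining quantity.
N = N₀(1/2)^(t/t½) = 39.99 atoms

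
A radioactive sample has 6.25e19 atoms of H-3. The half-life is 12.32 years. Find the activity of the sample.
A = λN = 3.516e18 decays/year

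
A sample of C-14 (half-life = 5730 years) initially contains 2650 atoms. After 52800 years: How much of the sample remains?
N = N₀(1/2)^(t/t½) = 4.46 atoms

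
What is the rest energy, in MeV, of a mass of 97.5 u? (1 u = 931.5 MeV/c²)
E = mc² = 90820 MeV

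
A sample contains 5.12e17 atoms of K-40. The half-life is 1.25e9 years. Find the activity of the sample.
A = λN = 2.839e8 decays/year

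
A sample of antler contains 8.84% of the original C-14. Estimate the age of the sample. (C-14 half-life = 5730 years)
Age = t½ × log₂(1/ratio) = 20050 years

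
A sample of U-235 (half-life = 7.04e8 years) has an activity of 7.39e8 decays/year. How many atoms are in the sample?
N = A/λ = 7.506e17 atoms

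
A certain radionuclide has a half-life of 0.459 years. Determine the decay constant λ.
λ = ln(2)/t½ = 1.51 year⁻¹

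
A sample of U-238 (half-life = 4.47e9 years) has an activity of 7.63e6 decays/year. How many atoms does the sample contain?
N = A/λ = 4.92e16 atoms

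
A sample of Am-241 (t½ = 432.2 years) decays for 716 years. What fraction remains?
N/N₀ = (1/2)^(t/t½) = 0.3172 = 31.7%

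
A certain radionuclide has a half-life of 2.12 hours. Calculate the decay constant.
λ = ln(2)/t½ = 0.327 hour⁻¹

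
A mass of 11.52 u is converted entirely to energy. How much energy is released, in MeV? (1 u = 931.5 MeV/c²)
E = mc² = 10730 MeV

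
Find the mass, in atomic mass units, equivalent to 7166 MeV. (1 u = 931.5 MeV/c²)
m = E/c² = 7.693 u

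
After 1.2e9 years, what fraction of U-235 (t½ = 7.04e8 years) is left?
N/N₀ = (1/2)^(t/t½) = 0.3068 = 30.7%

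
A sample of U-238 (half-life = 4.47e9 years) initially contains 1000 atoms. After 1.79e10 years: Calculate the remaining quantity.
N = N₀(1/2)^(t/t½) = 62.31 atoms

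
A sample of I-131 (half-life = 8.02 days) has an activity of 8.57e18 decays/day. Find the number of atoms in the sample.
N = A/λ = 9.916e19 atoms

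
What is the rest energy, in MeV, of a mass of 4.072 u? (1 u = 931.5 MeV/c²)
E = mc² = 3793 MeV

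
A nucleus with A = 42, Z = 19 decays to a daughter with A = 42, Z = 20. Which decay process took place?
ΔA = 0, ΔZ = +1 ⇒ beta-minus decay (β⁻)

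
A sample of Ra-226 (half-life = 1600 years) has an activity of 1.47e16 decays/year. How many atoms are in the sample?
N = A/λ = 3.393e19 atoms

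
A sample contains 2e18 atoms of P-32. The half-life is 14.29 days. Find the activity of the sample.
A = λN = 9.701e16 decays/day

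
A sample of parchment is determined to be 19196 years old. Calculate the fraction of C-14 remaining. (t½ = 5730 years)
N/N₀ = (1/2)^(t/t½) = 0.09807 = 9.81%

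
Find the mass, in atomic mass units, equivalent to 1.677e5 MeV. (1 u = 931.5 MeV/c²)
m = E/c² = 180 u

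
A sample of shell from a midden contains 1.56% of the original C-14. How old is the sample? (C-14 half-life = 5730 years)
Age = t½ × log₂(1/ratio) = 34390 years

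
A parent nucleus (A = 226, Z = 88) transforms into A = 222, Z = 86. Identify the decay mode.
ΔA = -4, ΔZ = -2 ⇒ alpha decay (α)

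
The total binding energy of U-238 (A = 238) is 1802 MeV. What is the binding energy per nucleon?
B.E./A = 1802/238 = 7.571 MeV/nucleon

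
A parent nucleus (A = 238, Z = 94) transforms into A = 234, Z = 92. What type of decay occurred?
ΔA = -4, ΔZ = -2 ⇒ alpha decay (α)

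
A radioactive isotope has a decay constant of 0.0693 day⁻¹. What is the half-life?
t½ = ln(2)/λ = 10 days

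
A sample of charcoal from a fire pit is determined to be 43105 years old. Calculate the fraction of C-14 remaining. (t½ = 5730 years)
N/N₀ = (1/2)^(t/t½) = 0.005438 = 0.544%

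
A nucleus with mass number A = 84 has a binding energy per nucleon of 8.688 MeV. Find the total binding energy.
B.E. = 8.688 × 84 = 729.8 MeV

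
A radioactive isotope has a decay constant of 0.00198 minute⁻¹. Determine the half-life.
t½ = ln(2)/λ = 350.1 minutes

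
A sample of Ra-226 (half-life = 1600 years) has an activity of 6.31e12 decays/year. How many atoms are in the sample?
N = A/λ = 1.457e16 atoms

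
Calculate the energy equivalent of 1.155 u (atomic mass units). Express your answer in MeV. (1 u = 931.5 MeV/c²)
E = mc² = 1076 MeV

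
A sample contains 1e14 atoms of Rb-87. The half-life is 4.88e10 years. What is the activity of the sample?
A = λN = 1420 decays/year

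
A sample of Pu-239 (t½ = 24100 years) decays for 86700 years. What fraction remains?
N/N₀ = (1/2)^(t/t½) = 0.08261 = 8.26%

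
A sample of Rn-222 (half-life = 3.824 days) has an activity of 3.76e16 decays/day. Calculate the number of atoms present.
N = A/λ = 2.074e17 atoms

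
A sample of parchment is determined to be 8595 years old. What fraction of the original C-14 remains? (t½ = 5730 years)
N/N₀ = (1/2)^(t/t½) = 0.3536 = 35.4%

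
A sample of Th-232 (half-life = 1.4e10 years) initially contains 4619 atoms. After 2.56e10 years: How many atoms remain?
N = N₀(1/2)^(t/t½) = 1300 atoms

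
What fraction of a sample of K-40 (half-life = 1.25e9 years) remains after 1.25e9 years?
N/N₀ = (1/2)^(t/t½) = 0.5 = 50%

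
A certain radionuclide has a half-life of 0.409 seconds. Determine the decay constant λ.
λ = ln(2)/t½ = 1.695 second⁻¹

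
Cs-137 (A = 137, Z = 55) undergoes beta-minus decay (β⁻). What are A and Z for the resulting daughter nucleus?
Daughter: A = 137, Z = 56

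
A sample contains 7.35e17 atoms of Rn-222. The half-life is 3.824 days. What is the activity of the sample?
A = λN = 1.332e17 decays/day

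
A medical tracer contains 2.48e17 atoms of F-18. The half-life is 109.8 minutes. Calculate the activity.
A = λN = 1.566e15 decays/minute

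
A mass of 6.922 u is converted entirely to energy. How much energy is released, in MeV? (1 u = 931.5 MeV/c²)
E = mc² = 6448 MeV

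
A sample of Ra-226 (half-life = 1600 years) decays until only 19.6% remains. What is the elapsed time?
t = t½ × log₂(N₀/N) = 3762 years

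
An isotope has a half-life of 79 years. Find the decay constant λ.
λ = ln(2)/t½ = 0.008774 year⁻¹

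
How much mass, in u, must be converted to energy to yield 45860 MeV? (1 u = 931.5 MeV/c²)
m = E/c² = 49.23 u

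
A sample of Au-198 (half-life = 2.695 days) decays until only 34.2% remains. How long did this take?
t = t½ × log₂(N₀/N) = 4.172 days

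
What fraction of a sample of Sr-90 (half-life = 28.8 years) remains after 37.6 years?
N/N₀ = (1/2)^(t/t½) = 0.4046 = 40.5%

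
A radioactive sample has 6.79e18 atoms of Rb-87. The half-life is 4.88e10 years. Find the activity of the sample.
A = λN = 9.644e7 decays/year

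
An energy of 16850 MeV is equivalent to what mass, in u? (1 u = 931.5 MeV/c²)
m = E/c² = 18.09 u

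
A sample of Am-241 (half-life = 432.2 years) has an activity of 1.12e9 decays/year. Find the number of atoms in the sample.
N = A/λ = 6.984e11 atoms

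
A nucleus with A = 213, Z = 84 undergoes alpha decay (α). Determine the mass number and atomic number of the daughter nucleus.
Daughter: A = 209, Z = 82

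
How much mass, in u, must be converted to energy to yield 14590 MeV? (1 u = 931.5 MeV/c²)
m = E/c² = 15.66 u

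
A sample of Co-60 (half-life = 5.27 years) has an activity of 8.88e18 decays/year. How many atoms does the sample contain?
N = A/λ = 6.751e19 atoms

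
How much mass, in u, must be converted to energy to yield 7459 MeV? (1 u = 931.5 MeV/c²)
m = E/c² = 8.008 u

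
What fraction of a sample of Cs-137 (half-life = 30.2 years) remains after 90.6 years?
N/N₀ = (1/2)^(t/t½) = 0.125 = 12.5%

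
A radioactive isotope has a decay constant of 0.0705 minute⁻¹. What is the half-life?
t½ = ln(2)/λ = 9.832 minutes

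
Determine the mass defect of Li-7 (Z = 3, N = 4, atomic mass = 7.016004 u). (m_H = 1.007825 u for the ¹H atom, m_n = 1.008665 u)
Δm = Z·m_H + N·m_n − M = 0.04213 u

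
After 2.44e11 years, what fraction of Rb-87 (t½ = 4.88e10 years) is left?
N/N₀ = (1/2)^(t/t½) = 0.03125 = 3.12%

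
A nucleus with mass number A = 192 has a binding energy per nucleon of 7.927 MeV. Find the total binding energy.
B.E. = 7.927 × 192 = 1522 MeV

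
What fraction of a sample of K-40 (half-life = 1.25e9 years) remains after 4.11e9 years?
N/N₀ = (1/2)^(t/t½) = 0.1024 = 10.2%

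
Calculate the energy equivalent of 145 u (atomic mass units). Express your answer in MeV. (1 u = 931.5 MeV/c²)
E = mc² = 1.351e5 MeV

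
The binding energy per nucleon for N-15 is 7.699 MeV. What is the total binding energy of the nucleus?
B.E. = 7.699 × 15 = 115.5 MeV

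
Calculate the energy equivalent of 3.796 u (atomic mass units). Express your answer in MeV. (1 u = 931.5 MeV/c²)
E = mc² = 3536 MeV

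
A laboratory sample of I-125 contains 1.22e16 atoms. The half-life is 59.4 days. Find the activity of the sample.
A = λN = 1.424e14 decays/day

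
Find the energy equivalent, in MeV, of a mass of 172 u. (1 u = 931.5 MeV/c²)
E = mc² = 1.602e5 MeV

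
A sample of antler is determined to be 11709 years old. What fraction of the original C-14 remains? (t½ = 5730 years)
N/N₀ = (1/2)^(t/t½) = 0.2426 = 24.3%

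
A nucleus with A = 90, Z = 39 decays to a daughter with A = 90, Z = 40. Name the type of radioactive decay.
ΔA = 0, ΔZ = +1 ⇒ beta-minus decay (β⁻)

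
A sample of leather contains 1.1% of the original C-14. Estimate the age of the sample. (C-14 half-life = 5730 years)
Age = t½ × log₂(1/ratio) = 37280 years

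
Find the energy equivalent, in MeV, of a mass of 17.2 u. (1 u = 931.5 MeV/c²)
E = mc² = 16020 MeV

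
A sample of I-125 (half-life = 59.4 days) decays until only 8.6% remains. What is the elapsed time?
t = t½ × log₂(N₀/N) = 210.2 days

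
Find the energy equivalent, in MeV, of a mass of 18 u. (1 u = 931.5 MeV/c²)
E = mc² = 16770 MeV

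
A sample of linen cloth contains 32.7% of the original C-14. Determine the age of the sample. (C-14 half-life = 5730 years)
Age = t½ × log₂(1/ratio) = 9240 years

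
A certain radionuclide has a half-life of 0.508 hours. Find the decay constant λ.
λ = ln(2)/t½ = 1.364 hour⁻¹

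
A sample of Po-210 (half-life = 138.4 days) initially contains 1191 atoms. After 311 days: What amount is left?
N = N₀(1/2)^(t/t½) = 250.9 atoms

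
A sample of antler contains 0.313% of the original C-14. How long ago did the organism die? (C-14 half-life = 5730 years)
Age = t½ × log₂(1/ratio) = 47670 years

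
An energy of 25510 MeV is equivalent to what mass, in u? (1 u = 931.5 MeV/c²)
m = E/c² = 27.39 u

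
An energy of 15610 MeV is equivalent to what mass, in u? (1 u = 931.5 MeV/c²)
m = E/c² = 16.76 u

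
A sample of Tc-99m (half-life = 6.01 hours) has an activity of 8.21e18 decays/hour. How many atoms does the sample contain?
N = A/λ = 7.119e19 atoms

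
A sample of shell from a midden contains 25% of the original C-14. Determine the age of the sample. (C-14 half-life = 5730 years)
Age = t½ × log₂(1/ratio) = 11460 years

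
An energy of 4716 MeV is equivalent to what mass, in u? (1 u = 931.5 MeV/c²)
m = E/c² = 5.063 u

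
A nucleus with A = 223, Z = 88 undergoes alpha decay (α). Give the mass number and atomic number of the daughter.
Daughter: A = 219, Z = 86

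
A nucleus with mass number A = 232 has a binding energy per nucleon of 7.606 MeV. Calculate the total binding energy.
B.E. = 7.606 × 232 = 1765 MeV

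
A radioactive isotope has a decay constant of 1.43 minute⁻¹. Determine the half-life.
t½ = ln(2)/λ = 0.4847 minutes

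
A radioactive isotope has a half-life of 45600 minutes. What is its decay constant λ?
λ = ln(2)/t½ = 1.52e-5 minute⁻¹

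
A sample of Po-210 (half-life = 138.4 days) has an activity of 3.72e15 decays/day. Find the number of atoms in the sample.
N = A/λ = 7.428e17 atoms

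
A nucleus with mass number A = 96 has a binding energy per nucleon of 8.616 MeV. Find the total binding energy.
B.E. = 8.616 × 96 = 827.1 MeV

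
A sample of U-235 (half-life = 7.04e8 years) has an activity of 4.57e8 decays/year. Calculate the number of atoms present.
N = A/λ = 4.642e17 atoms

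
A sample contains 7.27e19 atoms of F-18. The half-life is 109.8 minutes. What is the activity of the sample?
A = λN = 4.589e17 decays/minute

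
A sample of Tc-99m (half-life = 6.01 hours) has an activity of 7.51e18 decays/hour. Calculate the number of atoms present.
N = A/λ = 6.512e19 atoms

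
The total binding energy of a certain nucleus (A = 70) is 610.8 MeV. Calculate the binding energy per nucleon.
B.E./A = 610.8/70 = 8.726 MeV/nucleon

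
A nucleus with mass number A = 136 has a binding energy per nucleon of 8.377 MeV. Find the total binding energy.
B.E. = 8.377 × 136 = 1139 MeV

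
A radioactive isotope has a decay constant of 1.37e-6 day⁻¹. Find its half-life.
t½ = ln(2)/λ = 5.059e5 days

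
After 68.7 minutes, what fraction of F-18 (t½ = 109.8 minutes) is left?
N/N₀ = (1/2)^(t/t½) = 0.6481 = 64.8%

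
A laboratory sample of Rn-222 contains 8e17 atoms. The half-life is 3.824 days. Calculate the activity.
A = λN = 1.45e17 decays/day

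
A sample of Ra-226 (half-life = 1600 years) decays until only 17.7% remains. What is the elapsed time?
t = t½ × log₂(N₀/N) = 3997 years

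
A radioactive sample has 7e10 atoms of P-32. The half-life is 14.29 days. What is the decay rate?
A = λN = 3.395e9 decays/day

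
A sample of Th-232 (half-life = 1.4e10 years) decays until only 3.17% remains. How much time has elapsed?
t = t½ × log₂(N₀/N) = 6.971e10 years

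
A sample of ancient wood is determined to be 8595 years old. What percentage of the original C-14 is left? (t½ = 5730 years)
N/N₀ = (1/2)^(t/t½) = 0.3536 = 35.4%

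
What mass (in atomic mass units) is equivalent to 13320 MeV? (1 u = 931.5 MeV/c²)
m = E/c² = 14.3 u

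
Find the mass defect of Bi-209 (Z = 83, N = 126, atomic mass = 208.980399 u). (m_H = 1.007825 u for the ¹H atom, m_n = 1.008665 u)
Δm = Z·m_H + N·m_n − M = 1.761 u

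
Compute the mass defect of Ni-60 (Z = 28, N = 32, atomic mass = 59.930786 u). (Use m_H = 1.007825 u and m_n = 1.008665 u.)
Δm = Z·m_H + N·m_n − M = 0.5656 u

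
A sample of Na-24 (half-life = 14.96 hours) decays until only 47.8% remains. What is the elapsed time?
t = t½ × log₂(N₀/N) = 15.93 hours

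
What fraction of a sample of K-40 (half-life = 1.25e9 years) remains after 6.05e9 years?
N/N₀ = (1/2)^(t/t½) = 0.03492 = 3.49%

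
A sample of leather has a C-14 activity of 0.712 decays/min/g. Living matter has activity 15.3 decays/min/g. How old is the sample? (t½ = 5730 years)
Age = t½ × log₂(A₀/A) = 25360 years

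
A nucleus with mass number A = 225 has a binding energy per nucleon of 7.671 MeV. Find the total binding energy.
B.E. = 7.671 × 225 = 1726 MeV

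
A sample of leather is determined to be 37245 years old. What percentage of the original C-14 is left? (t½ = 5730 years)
N/N₀ = (1/2)^(t/t½) = 0.01105 = 1.1%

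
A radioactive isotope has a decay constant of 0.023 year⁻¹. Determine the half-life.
t½ = ln(2)/λ = 30.14 years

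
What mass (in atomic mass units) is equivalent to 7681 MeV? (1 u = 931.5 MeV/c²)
m = E/c² = 8.246 u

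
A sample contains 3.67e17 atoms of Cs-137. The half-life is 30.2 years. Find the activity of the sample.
A = λN = 8.423e15 decays/year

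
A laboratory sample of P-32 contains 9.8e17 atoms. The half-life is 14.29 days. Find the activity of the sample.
A = λN = 4.754e16 decays/day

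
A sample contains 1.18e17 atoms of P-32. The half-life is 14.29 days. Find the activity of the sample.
A = λN = 5.724e15 decays/day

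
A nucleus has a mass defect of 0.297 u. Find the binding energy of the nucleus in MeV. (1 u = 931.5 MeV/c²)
B.E. = Δm × 931.5 = 276.7 MeV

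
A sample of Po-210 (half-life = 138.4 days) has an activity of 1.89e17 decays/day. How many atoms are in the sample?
N = A/λ = 3.774e19 atoms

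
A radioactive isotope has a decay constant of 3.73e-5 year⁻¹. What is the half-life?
t½ = ln(2)/λ = 18580 years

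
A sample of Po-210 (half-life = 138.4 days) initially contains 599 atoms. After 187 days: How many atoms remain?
N = N₀(1/2)^(t/t½) = 234.8 atoms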